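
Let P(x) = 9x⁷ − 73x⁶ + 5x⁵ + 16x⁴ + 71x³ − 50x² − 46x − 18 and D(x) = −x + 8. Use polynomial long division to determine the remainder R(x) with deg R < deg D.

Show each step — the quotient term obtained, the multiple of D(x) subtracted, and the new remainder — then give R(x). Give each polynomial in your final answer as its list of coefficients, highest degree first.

Step 1: lead(9x⁷ − 73x⁶ + 5x⁵ + 16x⁴ + 71x³ − 50x² − 46x − 18) ÷ lead(D) = 9x⁷ ÷ −x = −9x⁶. Subtract (−9x⁶)·D = 9x⁷ − 72x⁶. Remainder: −x⁶ + 5x⁵ + 16x⁴ + 71x³ − 50x² − 46x − 18.
Step 2: lead(−x⁶ + 5x⁵ + 16x⁴ + 71x³ − 50x² − 46x − 18) ÷ lead(D) = −x⁶ ÷ −x = x⁵. Subtract (x⁵)·D = −x⁶ + 8x⁵. Remainder: −3x⁵ + 16x⁴ + 71x³ − 50x² − 46x − 18.
Step 3: lead(−3x⁵ + 16x⁴ + 71x³ − 50x² − 46x − 18) ÷ lead(D) = −3x⁵ ÷ −x = 3x⁴. Subtract (3x⁴)·D = −3x⁵ + 24x⁴. Remainder: −8x⁴ + 71x³ − 50x² − 46x − 18.
Step 4: lead(−8x⁴ + 71x³ − 50x² − 46x − 18) ÷ lead(D) = −8x⁴ ÷ −x = 8x³. Subtract (8x³)·D = −8x⁴ + 64x³. Remainder: 7x³ − 50x² − 46x − 18.
Step 5: lead(7x³ − 50x² − 46x − 18) ÷ lead(D) = 7x³ ÷ −x = −7x². Subtract (−7x²)·D = 7x³ − 56x². Remainder: 6x² − 46x − 18.
Step 6: lead(6x² − 46x − 18) ÷ lead(D) = 6x² ÷ −x = −6x. Subtract (−6x)·D = 6x² − 48x. Remainder: 2x − 18.
Step 7: lead(2x − 18) ÷ lead(D) = 2x ÷ −x = −2. Subtract (−2)·D = 2x − 16. Remainder: −2.

R = [-2]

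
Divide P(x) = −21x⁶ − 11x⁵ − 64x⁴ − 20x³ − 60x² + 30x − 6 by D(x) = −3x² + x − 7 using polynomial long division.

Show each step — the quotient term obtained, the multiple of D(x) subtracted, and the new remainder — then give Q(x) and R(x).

Q(x) = 7x⁴ + 6x³ + 7x² − 5x + 2; R(x) = −7x + 8

Step 1: lead(−21x⁶ − 11x⁵ − 64x⁴ − 20x³ − 60x² + 30x − 6) ÷ lead(D) = −21x⁶ ÷ −3x² = 7x⁴. Subtract (7x⁴)·D = −21x⁶ + 7x⁵ − 49x⁴. Remainder: −18x⁵ − 15x⁴ − 20x³ − 60x² + 30x − 6.
Step 2: lead(−18x⁵ − 15x⁴ − 20x³ − 60x² + 30x − 6) ÷ lead(D) = −18x⁵ ÷ −3x² = 6x³. Subtract (6x³)·D = −18x⁵ + 6x⁴ − 42x³. Remainder: −21x⁴ + 22x³ − 60x² + 30x − 6.
Step 3: lead(−21x⁴ + 22x³ − 60x² + 30x − 6) ÷ lead(D) = −21x⁴ ÷ −3x² = 7x². Subtract (7x²)·D = −21x⁴ + 7x³ − 49x². Remainder: 15x³ − 11x² + 30x − 6.
Step 4: lead(15x³ − 11x² + 30x − 6) ÷ lead(D) = 15x³ ÷ −3x² = −5x. Subtract (−5x)·D = 15x³ − 5x² + 35x. Remainder: −6x² − 5x − 6.
Step 5: lead(−6x² − 5x − 6) ÷ lead(D) = −6x² ÷ −3x² = 2. Subtract (2)·D = −6x² + 2x − 14. Remainder: −7x + 8.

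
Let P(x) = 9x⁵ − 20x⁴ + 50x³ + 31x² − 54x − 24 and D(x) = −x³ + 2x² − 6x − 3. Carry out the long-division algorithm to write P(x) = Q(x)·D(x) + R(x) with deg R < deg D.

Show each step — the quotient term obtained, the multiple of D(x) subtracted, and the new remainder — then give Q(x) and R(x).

Step 1: lead(9x⁵ − 20x⁴ + 50x³ + 31x² − 54x − 24) ÷ lead(D) = 9x⁵ ÷ −x³ = −9x². Subtract (−9x²)·D = 9x⁵ − 18x⁴ + 54x³ + 27x². Remainder: −2x⁴ − 4x³ + 4x² − 54x − 24.
Step 2: lead(−2x⁴ − 4x³ + 4x² − 54x − 24) ÷ lead(D) = −2x⁴ ÷ −x³ = 2x. Subtract (2x)·D = −2x⁴ + 4x³ − 12x² − 6x. Remainder: −8x³ + 16x² − 48x − 24.
Step 3: lead(−8x³ + 16x² − 48x − 24) ÷ lead(D) = −8x³ ÷ −x³ = 8. Subtract (8)·D = −8x³ + 16x² − 48x − 24. Remainder: 0.

Q(x) = −9x² + 2x + 8; R(x) = 0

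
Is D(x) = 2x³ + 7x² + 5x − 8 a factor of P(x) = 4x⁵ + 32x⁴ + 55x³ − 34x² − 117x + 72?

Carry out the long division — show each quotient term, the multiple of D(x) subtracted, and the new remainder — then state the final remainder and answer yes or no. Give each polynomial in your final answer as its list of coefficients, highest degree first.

Step 1: lead(4x⁵ + 32x⁴ + 55x³ − 34x² − 117x + 72) ÷ lead(D) = 4x⁵ ÷ 2x³ = 2x². Subtract (2x²)·D = 4x⁵ + 14x⁴ + 10x³ − 16x². Remainder: 18x⁴ + 45x³ − 18x² − 117x + 72.
Step 2: lead(18x⁴ + 45x³ − 18x² − 117x + 72) ÷ lead(D) = 18x⁴ ÷ 2x³ = 9x. Subtract (9x)·D = 18x⁴ + 63x³ + 45x² − 72x. Remainder: −18x³ − 63x² − 45x + 72.
Step 3: lead(−18x³ − 63x² − 45x + 72) ÷ lead(D) = −18x³ ÷ 2x³ = −9. Subtract (−9)·D = −18x³ − 63x² − 45x + 72. Remainder: 0.

R = [0], so D(x) is a factor of P(x). yes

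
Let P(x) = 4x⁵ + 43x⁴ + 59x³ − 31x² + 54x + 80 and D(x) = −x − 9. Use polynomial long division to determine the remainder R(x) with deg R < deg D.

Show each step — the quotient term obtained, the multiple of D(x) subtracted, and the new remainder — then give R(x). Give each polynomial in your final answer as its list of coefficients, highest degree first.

R = [-1]

Step 1: lead(4x⁵ + 43x⁴ + 59x³ − 31x² + 54x + 80) ÷ lead(D) = 4x⁵ ÷ −x = −4x⁴. Subtract (−4x⁴)·D = 4x⁵ + 36x⁴. Remainder: 7x⁴ + 59x³ − 31x² + 54x + 80.
Step 2: lead(7x⁴ + 59x³ − 31x² + 54x + 80) ÷ lead(D) = 7x⁴ ÷ −x = −7x³. Subtract (−7x³)·D = 7x⁴ + 63x³. Remainder: −4x³ − 31x² + 54x + 80.
Step 3: lead(−4x³ − 31x² + 54x + 80) ÷ lead(D) = −4x³ ÷ −x = 4x². Subtract (4x²)·D = −4x³ − 36x². Remainder: 5x² + 54x + 80.
Step 4: lead(5x² + 54x + 80) ÷ lead(D) = 5x² ÷ −x = −5x. Subtract (−5x)·D = 5x² + 45x. Remainder: 9x + 80.
Step 5: lead(9x + 80) ÷ lead(D) = 9x ÷ −x = −9. Subtract (−9)·D = 9x + 81. Remainder: −1.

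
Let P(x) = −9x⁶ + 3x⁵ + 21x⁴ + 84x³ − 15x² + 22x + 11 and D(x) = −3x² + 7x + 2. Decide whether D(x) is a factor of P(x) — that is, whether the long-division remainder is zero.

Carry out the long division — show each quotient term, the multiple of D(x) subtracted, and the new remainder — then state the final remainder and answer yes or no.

R(x) = 3, so D(x) is not a factor of P(x). no

Step 1: lead(−9x⁶ + 3x⁵ + 21x⁴ + 84x³ − 15x² + 22x + 11) ÷ lead(D) = −9x⁶ ÷ −3x² = 3x⁴. Subtract (3x⁴)·D = −9x⁶ + 21x⁵ + 6x⁴. Remainder: −18x⁵ + 15x⁴ + 84x³ − 15x² + 22x + 11.
Step 2: lead(−18x⁵ + 15x⁴ + 84x³ − 15x² + 22x + 11) ÷ lead(D) = −18x⁵ ÷ −3x² = 6x³. Subtract (6x³)·D = −18x⁵ + 42x⁴ + 12x³. Remainder: −27x⁴ + 72x³ − 15x² + 22x + 11.
Step 3: lead(−27x⁴ + 72x³ − 15x² + 22x + 11) ÷ lead(D) = −27x⁴ ÷ −3x² = 9x². Subtract (9x²)·D = −27x⁴ + 63x³ + 18x². Remainder: 9x³ − 33x² + 22x + 11.
Step 4: lead(9x³ − 33x² + 22x + 11) ÷ lead(D) = 9x³ ÷ −3x² = −3x. Subtract (−3x)·D = 9x³ − 21x² − 6x. Remainder: −12x² + 28x + 11.
Step 5: lead(−12x² + 28x + 11) ÷ lead(D) = −12x² ÷ −3x² = 4. Subtract (4)·D = −12x² + 28x + 8. Remainder: 3.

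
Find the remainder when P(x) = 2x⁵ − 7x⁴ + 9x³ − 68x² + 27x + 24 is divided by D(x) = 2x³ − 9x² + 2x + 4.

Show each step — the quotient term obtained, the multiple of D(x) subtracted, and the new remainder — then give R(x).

R(x) = −2x² + 7x − 8

Step 1: lead(2x⁵ − 7x⁴ + 9x³ − 68x² + 27x + 24) ÷ lead(D) = 2x⁵ ÷ 2x³ = x². Subtract (x²)·D = 2x⁵ − 9x⁴ + 2x³ + 4x². Remainder: 2x⁴ + 7x³ − 72x² + 27x + 24.
Step 2: lead(2x⁴ + 7x³ − 72x² + 27x + 24) ÷ lead(D) = 2x⁴ ÷ 2x³ = x. Subtract (x)·D = 2x⁴ − 9x³ + 2x² + 4x. Remainder: 16x³ − 74x² + 23x + 24.
Step 3: lead(16x³ − 74x² + 23x + 24) ÷ lead(D) = 16x³ ÷ 2x³ = 8. Subtract (8)·D = 16x³ − 72x² + 16x + 32. Remainder: −2x² + 7x − 8.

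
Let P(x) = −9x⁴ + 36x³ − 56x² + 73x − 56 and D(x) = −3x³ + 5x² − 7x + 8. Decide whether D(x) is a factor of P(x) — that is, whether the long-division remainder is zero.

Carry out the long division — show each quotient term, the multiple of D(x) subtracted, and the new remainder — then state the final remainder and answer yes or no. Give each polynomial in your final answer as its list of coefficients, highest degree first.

R = [0], so D(x) is a factor of P(x). yes

Step 1: lead(−9x⁴ + 36x³ − 56x² + 73x − 56) ÷ lead(D) = −9x⁴ ÷ −3x³ = 3x. Subtract (3x)·D = −9x⁴ + 15x³ − 21x² + 24x. Remainder: 21x³ − 35x² + 49x − 56.
Step 2: lead(21x³ − 35x² + 49x − 56) ÷ lead(D) = 21x³ ÷ −3x³ = −7. Subtract (−7)·D = 21x³ − 35x² + 49x − 56. Remainder: 0.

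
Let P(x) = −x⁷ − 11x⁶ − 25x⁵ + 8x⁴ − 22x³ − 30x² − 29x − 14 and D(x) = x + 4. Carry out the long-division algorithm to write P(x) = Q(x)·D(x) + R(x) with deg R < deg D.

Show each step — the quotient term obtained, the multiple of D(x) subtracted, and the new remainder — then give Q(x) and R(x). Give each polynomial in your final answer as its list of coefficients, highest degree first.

Q = [-1, -7, 3, -4, -6, -6, -5]; R = [6]

Step 1: lead(−x⁷ − 11x⁶ − 25x⁵ + 8x⁴ − 22x³ − 30x² − 29x − 14) ÷ lead(D) = −x⁷ ÷ x = −x⁶. Subtract (−x⁶)·D = −x⁷ − 4x⁶. Remainder: −7x⁶ − 25x⁵ + 8x⁴ − 22x³ − 30x² − 29x − 14.
Step 2: lead(−7x⁶ − 25x⁵ + 8x⁴ − 22x³ − 30x² − 29x − 14) ÷ lead(D) = −7x⁶ ÷ x = −7x⁵. Subtract (−7x⁵)·D = −7x⁶ − 28x⁵. Remainder: 3x⁵ + 8x⁴ − 22x³ − 30x² − 29x − 14.
Step 3: lead(3x⁵ + 8x⁴ − 22x³ − 30x² − 29x − 14) ÷ lead(D) = 3x⁵ ÷ x = 3x⁴. Subtract (3x⁴)·D = 3x⁵ + 12x⁴. Remainder: −4x⁴ − 22x³ − 30x² − 29x − 14.
Step 4: lead(−4x⁴ − 22x³ − 30x² − 29x − 14) ÷ lead(D) = −4x⁴ ÷ x = −4x³. Subtract (−4x³)·D = −4x⁴ − 16x³. Remainder: −6x³ − 30x² − 29x − 14.
Step 5: lead(−6x³ − 30x² − 29x − 14) ÷ lead(D) = −6x³ ÷ x = −6x². Subtract (−6x²)·D = −6x³ − 24x². Remainder: −6x² − 29x − 14.
Step 6: lead(−6x² − 29x − 14) ÷ lead(D) = −6x² ÷ x = −6x. Subtract (−6x)·D = −6x² − 24x. Remainder: −5x − 14.
Step 7: lead(−5x − 14) ÷ lead(D) = −5x ÷ x = −5. Subtract (−5)·D = −5x − 20. Remainder: 6.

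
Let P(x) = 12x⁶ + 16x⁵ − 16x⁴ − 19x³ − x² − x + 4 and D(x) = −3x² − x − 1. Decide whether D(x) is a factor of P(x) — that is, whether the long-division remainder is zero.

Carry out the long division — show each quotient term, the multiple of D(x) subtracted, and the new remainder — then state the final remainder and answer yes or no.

R(x) = 0, so D(x) is a factor of P(x). yes

Step 1: lead(12x⁶ + 16x⁵ − 16x⁴ − 19x³ − x² − x + 4) ÷ lead(D) = 12x⁶ ÷ −3x² = −4x⁴. Subtract (−4x⁴)·D = 12x⁶ + 4x⁵ + 4x⁴. Remainder: 12x⁵ − 20x⁴ − 19x³ − x² − x + 4.
Step 2: lead(12x⁵ − 20x⁴ − 19x³ − x² − x + 4) ÷ lead(D) = 12x⁵ ÷ −3x² = −4x³. Subtract (−4x³)·D = 12x⁵ + 4x⁴ + 4x³. Remainder: −24x⁴ − 23x³ − x² − x + 4.
Step 3: lead(−24x⁴ − 23x³ − x² − x + 4) ÷ lead(D) = −24x⁴ ÷ −3x² = 8x². Subtract (8x²)·D = −24x⁴ − 8x³ − 8x². Remainder: −15x³ + 7x² − x + 4.
Step 4: lead(−15x³ + 7x² − x + 4) ÷ lead(D) = −15x³ ÷ −3x² = 5x. Subtract (5x)·D = −15x³ − 5x² − 5x. Remainder: 12x² + 4x + 4.
Step 5: lead(12x² + 4x + 4) ÷ lead(D) = 12x² ÷ −3x² = −4. Subtract (−4)·D = 12x² + 4x + 4. Remainder: 0.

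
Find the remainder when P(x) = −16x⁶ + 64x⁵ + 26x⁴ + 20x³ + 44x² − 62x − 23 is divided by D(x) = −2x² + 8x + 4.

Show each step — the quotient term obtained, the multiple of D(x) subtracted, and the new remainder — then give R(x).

R(x) = −6x + 9

Step 1: lead(−16x⁶ + 64x⁵ + 26x⁴ + 20x³ + 44x² − 62x − 23) ÷ lead(D) = −16x⁶ ÷ −2x² = 8x⁴. Subtract (8x⁴)·D = −16x⁶ + 64x⁵ + 32x⁴. Remainder: −6x⁴ + 20x³ + 44x² − 62x − 23.
Step 2: lead(−6x⁴ + 20x³ + 44x² − 62x − 23) ÷ lead(D) = −6x⁴ ÷ −2x² = 3x². Subtract (3x²)·D = −6x⁴ + 24x³ + 12x². Remainder: −4x³ + 32x² − 62x − 23.
Step 3: lead(−4x³ + 32x² − 62x − 23) ÷ lead(D) = −4x³ ÷ −2x² = 2x. Subtract (2x)·D = −4x³ + 16x² + 8x. Remainder: 16x² − 70x − 23.
Step 4: lead(16x² − 70x − 23) ÷ lead(D) = 16x² ÷ −2x² = −8. Subtract (−8)·D = 16x² − 64x − 32. Remainder: −6x + 9.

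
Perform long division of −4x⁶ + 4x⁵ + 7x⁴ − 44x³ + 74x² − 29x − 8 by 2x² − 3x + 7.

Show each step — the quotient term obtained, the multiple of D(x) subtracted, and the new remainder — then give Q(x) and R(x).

Step 1: lead(−4x⁶ + 4x⁵ + 7x⁴ − 44x³ + 74x² − 29x − 8) ÷ lead(D) = −4x⁶ ÷ 2x² = −2x⁴. Subtract (−2x⁴)·D = −4x⁶ + 6x⁵ − 14x⁴. Remainder: −2x⁵ + 21x⁴ − 44x³ + 74x² − 29x − 8.
Step 2: lead(−2x⁵ + 21x⁴ − 44x³ + 74x² − 29x − 8) ÷ lead(D) = −2x⁵ ÷ 2x² = −x³. Subtract (−x³)·D = −2x⁵ + 3x⁴ − 7x³. Remainder: 18x⁴ − 37x³ + 74x² − 29x − 8.
Step 3: lead(18x⁴ − 37x³ + 74x² − 29x − 8) ÷ lead(D) = 18x⁴ ÷ 2x² = 9x². Subtract (9x²)·D = 18x⁴ − 27x³ + 63x². Remainder: −10x³ + 11x² − 29x − 8.
Step 4: lead(−10x³ + 11x² − 29x − 8) ÷ lead(D) = −10x³ ÷ 2x² = −5x. Subtract (−5x)·D = −10x³ + 15x² − 35x. Remainder: −4x² + 6x − 8.
Step 5: lead(−4x² + 6x − 8) ÷ lead(D) = −4x² ÷ 2x² = −2. Subtract (−2)·D = −4x² + 6x − 14. Remainder: 6.

Q(x) = −2x⁴ − x³ + 9x² − 5x − 2; R(x) = 6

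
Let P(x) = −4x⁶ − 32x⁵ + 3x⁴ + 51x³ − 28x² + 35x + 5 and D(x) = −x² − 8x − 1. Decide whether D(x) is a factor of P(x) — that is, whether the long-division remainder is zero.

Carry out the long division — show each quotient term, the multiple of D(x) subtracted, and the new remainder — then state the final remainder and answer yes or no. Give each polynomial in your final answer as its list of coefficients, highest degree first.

Step 1: lead(−4x⁶ − 32x⁵ + 3x⁴ + 51x³ − 28x² + 35x + 5) ÷ lead(D) = −4x⁶ ÷ −x² = 4x⁴. Subtract (4x⁴)·D = −4x⁶ − 32x⁵ − 4x⁴. Remainder: 7x⁴ + 51x³ − 28x² + 35x + 5.
Step 2: lead(7x⁴ + 51x³ − 28x² + 35x + 5) ÷ lead(D) = 7x⁴ ÷ −x² = −7x². Subtract (−7x²)·D = 7x⁴ + 56x³ + 7x². Remainder: −5x³ − 35x² + 35x + 5.
Step 3: lead(−5x³ − 35x² + 35x + 5) ÷ lead(D) = −5x³ ÷ −x² = 5x. Subtract (5x)·D = −5x³ − 40x² − 5x. Remainder: 5x² + 40x + 5.
Step 4: lead(5x² + 40x + 5) ÷ lead(D) = 5x² ÷ −x² = −5. Subtract (−5)·D = 5x² + 40x + 5. Remainder: 0.

R = [0], so D(x) is a factor of P(x). yes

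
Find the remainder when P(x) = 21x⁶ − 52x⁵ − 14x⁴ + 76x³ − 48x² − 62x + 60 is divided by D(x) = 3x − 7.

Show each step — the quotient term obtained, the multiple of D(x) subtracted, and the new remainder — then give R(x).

R(x) = −3

Step 1: lead(21x⁶ − 52x⁵ − 14x⁴ + 76x³ − 48x² − 62x + 60) ÷ lead(D) = 21x⁶ ÷ 3x = 7x⁵. Subtract (7x⁵)·D = 21x⁶ − 49x⁵. Remainder: −3x⁵ − 14x⁴ + 76x³ − 48x² − 62x + 60.
Step 2: lead(−3x⁵ − 14x⁴ + 76x³ − 48x² − 62x + 60) ÷ lead(D) = −3x⁵ ÷ 3x = −x⁴. Subtract (−x⁴)·D = −3x⁵ + 7x⁴. Remainder: −21x⁴ + 76x³ − 48x² − 62x + 60.
Step 3: lead(−21x⁴ + 76x³ − 48x² − 62x + 60) ÷ lead(D) = −21x⁴ ÷ 3x = −7x³. Subtract (−7x³)·D = −21x⁴ + 49x³. Remainder: 27x³ − 48x² − 62x + 60.
Step 4: lead(27x³ − 48x² − 62x + 60) ÷ lead(D) = 27x³ ÷ 3x = 9x². Subtract (9x²)·D = 27x³ − 63x². Remainder: 15x² − 62x + 60.
Step 5: lead(15x² − 62x + 60) ÷ lead(D) = 15x² ÷ 3x = 5x. Subtract (5x)·D = 15x² − 35x. Remainder: −27x + 60.
Step 6: lead(−27x + 60) ÷ lead(D) = −27x ÷ 3x = −9. Subtract (−9)·D = −27x + 63. Remainder: −3.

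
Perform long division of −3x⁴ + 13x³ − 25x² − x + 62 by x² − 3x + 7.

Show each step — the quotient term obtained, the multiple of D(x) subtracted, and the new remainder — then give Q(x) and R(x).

Q(x) = −3x² + 4x + 8; R(x) = −5x + 6

Step 1: lead(−3x⁴ + 13x³ − 25x² − x + 62) ÷ lead(D) = −3x⁴ ÷ x² = −3x². Subtract (−3x²)·D = −3x⁴ + 9x³ − 21x². Remainder: 4x³ − 4x² − x + 62.
Step 2: lead(4x³ − 4x² − x + 62) ÷ lead(D) = 4x³ ÷ x² = 4x. Subtract (4x)·D = 4x³ − 12x² + 28x. Remainder: 8x² − 29x + 62.
Step 3: lead(8x² − 29x + 62) ÷ lead(D) = 8x² ÷ x² = 8. Subtract (8)·D = 8x² − 24x + 56. Remainder: −5x + 6.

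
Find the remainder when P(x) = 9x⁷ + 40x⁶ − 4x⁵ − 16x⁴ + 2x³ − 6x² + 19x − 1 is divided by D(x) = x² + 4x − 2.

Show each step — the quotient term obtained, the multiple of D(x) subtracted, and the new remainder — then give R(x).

Step 1: lead(9x⁷ + 40x⁶ − 4x⁵ − 16x⁴ + 2x³ − 6x² + 19x − 1) ÷ lead(D) = 9x⁷ ÷ x² = 9x⁵. Subtract (9x⁵)·D = 9x⁷ + 36x⁶ − 18x⁵. Remainder: 4x⁶ + 14x⁵ − 16x⁴ + 2x³ − 6x² + 19x − 1.
Step 2: lead(4x⁶ + 14x⁵ − 16x⁴ + 2x³ − 6x² + 19x − 1) ÷ lead(D) = 4x⁶ ÷ x² = 4x⁴. Subtract (4x⁴)·D = 4x⁶ + 16x⁵ − 8x⁴. Remainder: −2x⁵ − 8x⁴ + 2x³ − 6x² + 19x − 1.
Step 3: lead(−2x⁵ − 8x⁴ + 2x³ − 6x² + 19x − 1) ÷ lead(D) = −2x⁵ ÷ x² = −2x³. Subtract (−2x³)·D = −2x⁵ − 8x⁴ + 4x³. Remainder: −2x³ − 6x² + 19x − 1.
Step 4: lead(−2x³ − 6x² + 19x − 1) ÷ lead(D) = −2x³ ÷ x² = −2x. Subtract (−2x)·D = −2x³ − 8x² + 4x. Remainder: 2x² + 15x − 1.
Step 5: lead(2x² + 15x − 1) ÷ lead(D) = 2x² ÷ x² = 2. Subtract (2)·D = 2x² + 8x − 4. Remainder: 7x + 3.

R(x) = 7x + 3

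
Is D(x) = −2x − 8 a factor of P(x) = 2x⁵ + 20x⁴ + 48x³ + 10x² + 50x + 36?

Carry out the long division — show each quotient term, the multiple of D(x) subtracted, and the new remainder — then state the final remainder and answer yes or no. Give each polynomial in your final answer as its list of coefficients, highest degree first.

R = [-4], so D(x) is not a factor of P(x). no

Step 1: lead(2x⁵ + 20x⁴ + 48x³ + 10x² + 50x + 36) ÷ lead(D) = 2x⁵ ÷ −2x = −x⁴. Subtract (−x⁴)·D = 2x⁵ + 8x⁴. Remainder: 12x⁴ + 48x³ + 10x² + 50x + 36.
Step 2: lead(12x⁴ + 48x³ + 10x² + 50x + 36) ÷ lead(D) = 12x⁴ ÷ −2x = −6x³. Subtract (−6x³)·D = 12x⁴ + 48x³. Remainder: 10x² + 50x + 36.
Step 3: lead(10x² + 50x + 36) ÷ lead(D) = 10x² ÷ −2x = −5x. Subtract (−5x)·D = 10x² + 40x. Remainder: 10x + 36.
Step 4: lead(10x + 36) ÷ lead(D) = 10x ÷ −2x = −5. Subtract (−5)·D = 10x + 40. Remainder: −4.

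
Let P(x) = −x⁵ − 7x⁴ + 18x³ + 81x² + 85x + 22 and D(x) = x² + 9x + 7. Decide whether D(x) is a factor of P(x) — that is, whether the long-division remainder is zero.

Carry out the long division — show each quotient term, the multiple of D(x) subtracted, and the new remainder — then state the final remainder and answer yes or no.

R(x) = −6, so D(x) is not a factor of P(x). no

Step 1: lead(−x⁵ − 7x⁴ + 18x³ + 81x² + 85x + 22) ÷ lead(D) = −x⁵ ÷ x² = −x³. Subtract (−x³)·D = −x⁵ − 9x⁴ − 7x³. Remainder: 2x⁴ + 25x³ + 81x² + 85x + 22.
Step 2: lead(2x⁴ + 25x³ + 81x² + 85x + 22) ÷ lead(D) = 2x⁴ ÷ x² = 2x². Subtract (2x²)·D = 2x⁴ + 18x³ + 14x². Remainder: 7x³ + 67x² + 85x + 22.
Step 3: lead(7x³ + 67x² + 85x + 22) ÷ lead(D) = 7x³ ÷ x² = 7x. Subtract (7x)·D = 7x³ + 63x² + 49x. Remainder: 4x² + 36x + 22.
Step 4: lead(4x² + 36x + 22) ÷ lead(D) = 4x² ÷ x² = 4. Subtract (4)·D = 4x² + 36x + 28. Remainder: −6.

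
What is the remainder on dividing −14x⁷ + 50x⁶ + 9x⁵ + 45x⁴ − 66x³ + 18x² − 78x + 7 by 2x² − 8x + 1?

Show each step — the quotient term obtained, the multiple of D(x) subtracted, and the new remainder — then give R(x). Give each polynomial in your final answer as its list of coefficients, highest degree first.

Step 1: lead(−14x⁷ + 50x⁶ + 9x⁵ + 45x⁴ − 66x³ + 18x² − 78x + 7) ÷ lead(D) = −14x⁷ ÷ 2x² = −7x⁵. Subtract (−7x⁵)·D = −14x⁷ + 56x⁶ − 7x⁵. Remainder: −6x⁶ + 16x⁵ + 45x⁴ − 66x³ + 18x² − 78x + 7.
Step 2: lead(−6x⁶ + 16x⁵ + 45x⁴ − 66x³ + 18x² − 78x + 7) ÷ lead(D) = −6x⁶ ÷ 2x² = −3x⁴. Subtract (−3x⁴)·D = −6x⁶ + 24x⁵ − 3x⁴. Remainder: −8x⁵ + 48x⁴ − 66x³ + 18x² − 78x + 7.
Step 3: lead(−8x⁵ + 48x⁴ − 66x³ + 18x² − 78x + 7) ÷ lead(D) = −8x⁵ ÷ 2x² = −4x³. Subtract (−4x³)·D = −8x⁵ + 32x⁴ − 4x³. Remainder: 16x⁴ − 62x³ + 18x² − 78x + 7.
Step 4: lead(16x⁴ − 62x³ + 18x² − 78x + 7) ÷ lead(D) = 16x⁴ ÷ 2x² = 8x². Subtract (8x²)·D = 16x⁴ − 64x³ + 8x². Remainder: 2x³ + 10x² − 78x + 7.
Step 5: lead(2x³ + 10x² − 78x + 7) ÷ lead(D) = 2x³ ÷ 2x² = x. Subtract (x)·D = 2x³ − 8x² + x. Remainder: 18x² − 79x + 7.
Step 6: lead(18x² − 79x + 7) ÷ lead(D) = 18x² ÷ 2x² = 9. Subtract (9)·D = 18x² − 72x + 9. Remainder: −7x − 2.

R = [-7, -2]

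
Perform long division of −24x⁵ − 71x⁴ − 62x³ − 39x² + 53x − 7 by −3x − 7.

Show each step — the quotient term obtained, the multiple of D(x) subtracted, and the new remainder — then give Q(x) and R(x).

Q(x) = 8x⁴ + 5x³ + 9x² − 8x + 1; R(x) = 0

Step 1: lead(−24x⁵ − 71x⁴ − 62x³ − 39x² + 53x − 7) ÷ lead(D) = −24x⁵ ÷ −3x = 8x⁴. Subtract (8x⁴)·D = −24x⁵ − 56x⁴. Remainder: −15x⁴ − 62x³ − 39x² + 53x − 7.
Step 2: lead(−15x⁴ − 62x³ − 39x² + 53x − 7) ÷ lead(D) = −15x⁴ ÷ −3x = 5x³. Subtract (5x³)·D = −15x⁴ − 35x³. Remainder: −27x³ − 39x² + 53x − 7.
Step 3: lead(−27x³ − 39x² + 53x − 7) ÷ lead(D) = −27x³ ÷ −3x = 9x². Subtract (9x²)·D = −27x³ − 63x². Remainder: 24x² + 53x − 7.
Step 4: lead(24x² + 53x − 7) ÷ lead(D) = 24x² ÷ −3x = −8x. Subtract (−8x)·D = 24x² + 56x. Remainder: −3x − 7.
Step 5: lead(−3x − 7) ÷ lead(D) = −3x ÷ −3x = 1. Subtract (1)·D = −3x − 7. Remainder: 0.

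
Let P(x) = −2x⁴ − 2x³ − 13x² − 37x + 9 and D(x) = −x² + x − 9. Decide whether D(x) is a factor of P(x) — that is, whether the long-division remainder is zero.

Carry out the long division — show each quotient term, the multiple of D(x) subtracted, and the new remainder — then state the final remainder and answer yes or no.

Step 1: lead(−2x⁴ − 2x³ − 13x² − 37x + 9) ÷ lead(D) = −2x⁴ ÷ −x² = 2x². Subtract (2x²)·D = −2x⁴ + 2x³ − 18x². Remainder: −4x³ + 5x² − 37x + 9.
Step 2: lead(−4x³ + 5x² − 37x + 9) ÷ lead(D) = −4x³ ÷ −x² = 4x. Subtract (4x)·D = −4x³ + 4x² − 36x. Remainder: x² − x + 9.
Step 3: lead(x² − x + 9) ÷ lead(D) = x² ÷ −x² = −1. Subtract (−1)·D = x² − x + 9. Remainder: 0.

R(x) = 0, so D(x) is a factor of P(x). yes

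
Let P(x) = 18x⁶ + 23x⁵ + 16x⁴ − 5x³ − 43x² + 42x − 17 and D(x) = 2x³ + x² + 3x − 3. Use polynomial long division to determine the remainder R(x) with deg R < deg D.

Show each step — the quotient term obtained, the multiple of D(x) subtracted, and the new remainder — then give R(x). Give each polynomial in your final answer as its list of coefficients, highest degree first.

R = [-2]

Step 1: lead(18x⁶ + 23x⁵ + 16x⁴ − 5x³ − 43x² + 42x − 17) ÷ lead(D) = 18x⁶ ÷ 2x³ = 9x³. Subtract (9x³)·D = 18x⁶ + 9x⁵ + 27x⁴ − 27x³. Remainder: 14x⁵ − 11x⁴ + 22x³ − 43x² + 42x − 17.
Step 2: lead(14x⁵ − 11x⁴ + 22x³ − 43x² + 42x − 17) ÷ lead(D) = 14x⁵ ÷ 2x³ = 7x². Subtract (7x²)·D = 14x⁵ + 7x⁴ + 21x³ − 21x². Remainder: −18x⁴ + x³ − 22x² + 42x − 17.
Step 3: lead(−18x⁴ + x³ − 22x² + 42x − 17) ÷ lead(D) = −18x⁴ ÷ 2x³ = −9x. Subtract (−9x)·D = −18x⁴ − 9x³ − 27x² + 27x. Remainder: 10x³ + 5x² + 15x − 17.
Step 4: lead(10x³ + 5x² + 15x − 17) ÷ lead(D) = 10x³ ÷ 2x³ = 5. Subtract (5)·D = 10x³ + 5x² + 15x − 15. Remainder: −2.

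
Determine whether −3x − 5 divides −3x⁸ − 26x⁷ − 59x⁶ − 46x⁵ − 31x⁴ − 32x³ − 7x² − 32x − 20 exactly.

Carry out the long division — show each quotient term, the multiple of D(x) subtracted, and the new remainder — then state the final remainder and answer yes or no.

R(x) = 0, so D(x) is a factor of P(x). yes

Step 1: lead(−3x⁸ − 26x⁷ − 59x⁶ − 46x⁵ − 31x⁴ − 32x³ − 7x² − 32x − 20) ÷ lead(D) = −3x⁸ ÷ −3x = x⁷. Subtract (x⁷)·D = −3x⁸ − 5x⁷. Remainder: −21x⁷ − 59x⁶ − 46x⁵ − 31x⁴ − 32x³ − 7x² − 32x − 20.
Step 2: lead(−21x⁷ − 59x⁶ − 46x⁵ − 31x⁴ − 32x³ − 7x² − 32x − 20) ÷ lead(D) = −21x⁷ ÷ −3x = 7x⁶. Subtract (7x⁶)·D = −21x⁷ − 35x⁶. Remainder: −24x⁶ − 46x⁵ − 31x⁴ − 32x³ − 7x² − 32x − 20.
Step 3: lead(−24x⁶ − 46x⁵ − 31x⁴ − 32x³ − 7x² − 32x − 20) ÷ lead(D) = −24x⁶ ÷ −3x = 8x⁵. Subtract (8x⁵)·D = −24x⁶ − 40x⁵. Remainder: −6x⁵ − 31x⁴ − 32x³ − 7x² − 32x − 20.
Step 4: lead(−6x⁵ − 31x⁴ − 32x³ − 7x² − 32x − 20) ÷ lead(D) = −6x⁵ ÷ −3x = 2x⁴. Subtract (2x⁴)·D = −6x⁵ − 10x⁴. Remainder: −21x⁴ − 32x³ − 7x² − 32x − 20.
Step 5: lead(−21x⁴ − 32x³ − 7x² − 32x − 20) ÷ lead(D) = −21x⁴ ÷ −3x = 7x³. Subtract (7x³)·D = −21x⁴ − 35x³. Remainder: 3x³ − 7x² − 32x − 20.
Step 6: lead(3x³ − 7x² − 32x − 20) ÷ lead(D) = 3x³ ÷ −3x = −x². Subtract (−x²)·D = 3x³ + 5x². Remainder: −12x² − 32x − 20.
Step 7: lead(−12x² − 32x − 20) ÷ lead(D) = −12x² ÷ −3x = 4x. Subtract (4x)·D = −12x² − 20x. Remainder: −12x − 20.
Step 8: lead(−12x − 20) ÷ lead(D) = −12x ÷ −3x = 4. Subtract (4)·D = −12x − 20. Remainder: 0.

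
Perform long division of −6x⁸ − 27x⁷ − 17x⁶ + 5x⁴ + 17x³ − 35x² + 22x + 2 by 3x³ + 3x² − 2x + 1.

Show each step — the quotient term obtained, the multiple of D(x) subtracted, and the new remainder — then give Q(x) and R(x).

Step 1: lead(−6x⁸ − 27x⁷ − 17x⁶ + 5x⁴ + 17x³ − 35x² + 22x + 2) ÷ lead(D) = −6x⁸ ÷ 3x³ = −2x⁵. Subtract (−2x⁵)·D = −6x⁸ − 6x⁷ + 4x⁶ − 2x⁵. Remainder: −21x⁷ − 21x⁶ + 2x⁵ + 5x⁴ + 17x³ − 35x² + 22x + 2.
Step 2: lead(−21x⁷ − 21x⁶ + 2x⁵ + 5x⁴ + 17x³ − 35x² + 22x + 2) ÷ lead(D) = −21x⁷ ÷ 3x³ = −7x⁴. Subtract (−7x⁴)·D = −21x⁷ − 21x⁶ + 14x⁵ − 7x⁴. Remainder: −12x⁵ + 12x⁴ + 17x³ − 35x² + 22x + 2.
Step 3: lead(−12x⁵ + 12x⁴ + 17x³ − 35x² + 22x + 2) ÷ lead(D) = −12x⁵ ÷ 3x³ = −4x². Subtract (−4x²)·D = −12x⁵ − 12x⁴ + 8x³ − 4x². Remainder: 24x⁴ + 9x³ − 31x² + 22x + 2.
Step 4: lead(24x⁴ + 9x³ − 31x² + 22x + 2) ÷ lead(D) = 24x⁴ ÷ 3x³ = 8x. Subtract (8x)·D = 24x⁴ + 24x³ − 16x² + 8x. Remainder: −15x³ − 15x² + 14x + 2.
Step 5: lead(−15x³ − 15x² + 14x + 2) ÷ lead(D) = −15x³ ÷ 3x³ = −5. Subtract (−5)·D = −15x³ − 15x² + 10x − 5. Remainder: 4x + 7.

Q(x) = −2x⁵ − 7x⁴ − 4x² + 8x − 5; R(x) = 4x + 7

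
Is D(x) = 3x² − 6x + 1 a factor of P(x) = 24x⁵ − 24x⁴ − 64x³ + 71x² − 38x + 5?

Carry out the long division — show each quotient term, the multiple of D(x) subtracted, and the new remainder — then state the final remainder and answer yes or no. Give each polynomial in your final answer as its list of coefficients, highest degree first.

Step 1: lead(24x⁵ − 24x⁴ − 64x³ + 71x² − 38x + 5) ÷ lead(D) = 24x⁵ ÷ 3x² = 8x³. Subtract (8x³)·D = 24x⁵ − 48x⁴ + 8x³. Remainder: 24x⁴ − 72x³ + 71x² − 38x + 5.
Step 2: lead(24x⁴ − 72x³ + 71x² − 38x + 5) ÷ lead(D) = 24x⁴ ÷ 3x² = 8x². Subtract (8x²)·D = 24x⁴ − 48x³ + 8x². Remainder: −24x³ + 63x² − 38x + 5.
Step 3: lead(−24x³ + 63x² − 38x + 5) ÷ lead(D) = −24x³ ÷ 3x² = −8x. Subtract (−8x)·D = −24x³ + 48x² − 8x. Remainder: 15x² − 30x + 5.
Step 4: lead(15x² − 30x + 5) ÷ lead(D) = 15x² ÷ 3x² = 5. Subtract (5)·D = 15x² − 30x + 5. Remainder: 0.

R = [0], so D(x) is a factor of P(x). yes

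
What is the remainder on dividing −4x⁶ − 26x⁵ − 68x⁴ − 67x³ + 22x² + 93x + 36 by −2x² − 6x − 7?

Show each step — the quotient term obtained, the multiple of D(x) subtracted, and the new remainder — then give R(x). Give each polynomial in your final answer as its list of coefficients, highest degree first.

Step 1: lead(−4x⁶ − 26x⁵ − 68x⁴ − 67x³ + 22x² + 93x + 36) ÷ lead(D) = −4x⁶ ÷ −2x² = 2x⁴. Subtract (2x⁴)·D = −4x⁶ − 12x⁵ − 14x⁴. Remainder: −14x⁵ − 54x⁴ − 67x³ + 22x² + 93x + 36.
Step 2: lead(−14x⁵ − 54x⁴ − 67x³ + 22x² + 93x + 36) ÷ lead(D) = −14x⁵ ÷ −2x² = 7x³. Subtract (7x³)·D = −14x⁵ − 42x⁴ − 49x³. Remainder: −12x⁴ − 18x³ + 22x² + 93x + 36.
Step 3: lead(−12x⁴ − 18x³ + 22x² + 93x + 36) ÷ lead(D) = −12x⁴ ÷ −2x² = 6x². Subtract (6x²)·D = −12x⁴ − 36x³ − 42x². Remainder: 18x³ + 64x² + 93x + 36.
Step 4: lead(18x³ + 64x² + 93x + 36) ÷ lead(D) = 18x³ ÷ −2x² = −9x. Subtract (−9x)·D = 18x³ + 54x² + 63x. Remainder: 10x² + 30x + 36.
Step 5: lead(10x² + 30x + 36) ÷ lead(D) = 10x² ÷ −2x² = −5. Subtract (−5)·D = 10x² + 30x + 35. Remainder: 1.

R = [1]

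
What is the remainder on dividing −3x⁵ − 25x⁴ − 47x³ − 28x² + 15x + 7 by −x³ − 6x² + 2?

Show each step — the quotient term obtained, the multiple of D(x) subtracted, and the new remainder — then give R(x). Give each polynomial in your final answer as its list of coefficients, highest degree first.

Step 1: lead(−3x⁵ − 25x⁴ − 47x³ − 28x² + 15x + 7) ÷ lead(D) = −3x⁵ ÷ −x³ = 3x². Subtract (3x²)·D = −3x⁵ − 18x⁴ + 6x². Remainder: −7x⁴ − 47x³ − 34x² + 15x + 7.
Step 2: lead(−7x⁴ − 47x³ − 34x² + 15x + 7) ÷ lead(D) = −7x⁴ ÷ −x³ = 7x. Subtract (7x)·D = −7x⁴ − 42x³ + 14x. Remainder: −5x³ − 34x² + x + 7.
Step 3: lead(−5x³ − 34x² + x + 7) ÷ lead(D) = −5x³ ÷ −x³ = 5. Subtract (5)·D = −5x³ − 30x² + 10. Remainder: −4x² + x − 3.

R = [-4, 1, -3]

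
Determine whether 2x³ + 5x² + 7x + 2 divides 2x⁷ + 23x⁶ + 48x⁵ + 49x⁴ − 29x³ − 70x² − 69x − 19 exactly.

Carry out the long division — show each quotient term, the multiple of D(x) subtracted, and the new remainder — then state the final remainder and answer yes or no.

R(x) = −1, so D(x) is not a factor of P(x). no

Step 1: lead(2x⁷ + 23x⁶ + 48x⁵ + 49x⁴ − 29x³ − 70x² − 69x − 19) ÷ lead(D) = 2x⁷ ÷ 2x³ = x⁴. Subtract (x⁴)·D = 2x⁷ + 5x⁶ + 7x⁵ + 2x⁴. Remainder: 18x⁶ + 41x⁵ + 47x⁴ − 29x³ − 70x² − 69x − 19.
Step 2: lead(18x⁶ + 41x⁵ + 47x⁴ − 29x³ − 70x² − 69x − 19) ÷ lead(D) = 18x⁶ ÷ 2x³ = 9x³. Subtract (9x³)·D = 18x⁶ + 45x⁵ + 63x⁴ + 18x³. Remainder: −4x⁵ − 16x⁴ − 47x³ − 70x² − 69x − 19.
Step 3: lead(−4x⁵ − 16x⁴ − 47x³ − 70x² − 69x − 19) ÷ lead(D) = −4x⁵ ÷ 2x³ = −2x². Subtract (−2x²)·D = −4x⁵ − 10x⁴ − 14x³ − 4x². Remainder: −6x⁴ − 33x³ − 66x² − 69x − 19.
Step 4: lead(−6x⁴ − 33x³ − 66x² − 69x − 19) ÷ lead(D) = −6x⁴ ÷ 2x³ = −3x. Subtract (−3x)·D = −6x⁴ − 15x³ − 21x² − 6x. Remainder: −18x³ − 45x² − 63x − 19.
Step 5: lead(−18x³ − 45x² − 63x − 19) ÷ lead(D) = −18x³ ÷ 2x³ = −9. Subtract (−9)·D = −18x³ − 45x² − 63x − 18. Remainder: −1.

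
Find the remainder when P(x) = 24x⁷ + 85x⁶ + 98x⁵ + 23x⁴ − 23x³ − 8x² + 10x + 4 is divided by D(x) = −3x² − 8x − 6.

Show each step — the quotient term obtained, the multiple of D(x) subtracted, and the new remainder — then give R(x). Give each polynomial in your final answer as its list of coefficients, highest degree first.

Step 1: lead(24x⁷ + 85x⁶ + 98x⁵ + 23x⁴ − 23x³ − 8x² + 10x + 4) ÷ lead(D) = 24x⁷ ÷ −3x² = −8x⁵. Subtract (−8x⁵)·D = 24x⁷ + 64x⁶ + 48x⁵. Remainder: 21x⁶ + 50x⁵ + 23x⁴ − 23x³ − 8x² + 10x + 4.
Step 2: lead(21x⁶ + 50x⁵ + 23x⁴ − 23x³ − 8x² + 10x + 4) ÷ lead(D) = 21x⁶ ÷ −3x² = −7x⁴. Subtract (−7x⁴)·D = 21x⁶ + 56x⁵ + 42x⁴. Remainder: −6x⁵ − 19x⁴ − 23x³ − 8x² + 10x + 4.
Step 3: lead(−6x⁵ − 19x⁴ − 23x³ − 8x² + 10x + 4) ÷ lead(D) = −6x⁵ ÷ −3x² = 2x³. Subtract (2x³)·D = −6x⁵ − 16x⁴ − 12x³. Remainder: −3x⁴ − 11x³ − 8x² + 10x + 4.
Step 4: lead(−3x⁴ − 11x³ − 8x² + 10x + 4) ÷ lead(D) = −3x⁴ ÷ −3x² = x². Subtract (x²)·D = −3x⁴ − 8x³ − 6x². Remainder: −3x³ − 2x² + 10x + 4.
Step 5: lead(−3x³ − 2x² + 10x + 4) ÷ lead(D) = −3x³ ÷ −3x² = x. Subtract (x)·D = −3x³ − 8x² − 6x. Remainder: 6x² + 16x + 4.
Step 6: lead(6x² + 16x + 4) ÷ lead(D) = 6x² ÷ −3x² = −2. Subtract (−2)·D = 6x² + 16x + 12. Remainder: −8.

R = [-8]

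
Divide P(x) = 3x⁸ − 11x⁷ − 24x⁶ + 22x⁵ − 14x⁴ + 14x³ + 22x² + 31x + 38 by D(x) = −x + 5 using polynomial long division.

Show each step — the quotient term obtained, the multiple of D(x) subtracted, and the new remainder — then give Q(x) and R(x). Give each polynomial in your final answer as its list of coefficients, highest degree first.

Q = [-3, -4, 4, -2, 4, 6, 8, 9]; R = [-7]

Step 1: lead(3x⁸ − 11x⁷ − 24x⁶ + 22x⁵ − 14x⁴ + 14x³ + 22x² + 31x + 38) ÷ lead(D) = 3x⁸ ÷ −x = −3x⁷. Subtract (−3x⁷)·D = 3x⁸ − 15x⁷. Remainder: 4x⁷ − 24x⁶ + 22x⁵ − 14x⁴ + 14x³ + 22x² + 31x + 38.
Step 2: lead(4x⁷ − 24x⁶ + 22x⁵ − 14x⁴ + 14x³ + 22x² + 31x + 38) ÷ lead(D) = 4x⁷ ÷ −x = −4x⁶. Subtract (−4x⁶)·D = 4x⁷ − 20x⁶. Remainder: −4x⁶ + 22x⁵ − 14x⁴ + 14x³ + 22x² + 31x + 38.
Step 3: lead(−4x⁶ + 22x⁵ − 14x⁴ + 14x³ + 22x² + 31x + 38) ÷ lead(D) = −4x⁶ ÷ −x = 4x⁵. Subtract (4x⁵)·D = −4x⁶ + 20x⁵. Remainder: 2x⁵ − 14x⁴ + 14x³ + 22x² + 31x + 38.
Step 4: lead(2x⁵ − 14x⁴ + 14x³ + 22x² + 31x + 38) ÷ lead(D) = 2x⁵ ÷ −x = −2x⁴. Subtract (−2x⁴)·D = 2x⁵ − 10x⁴. Remainder: −4x⁴ + 14x³ + 22x² + 31x + 38.
Step 5: lead(−4x⁴ + 14x³ + 22x² + 31x + 38) ÷ lead(D) = −4x⁴ ÷ −x = 4x³. Subtract (4x³)·D = −4x⁴ + 20x³. Remainder: −6x³ + 22x² + 31x + 38.
Step 6: lead(−6x³ + 22x² + 31x + 38) ÷ lead(D) = −6x³ ÷ −x = 6x². Subtract (6x²)·D = −6x³ + 30x². Remainder: −8x² + 31x + 38.
Step 7: lead(−8x² + 31x + 38) ÷ lead(D) = −8x² ÷ −x = 8x. Subtract (8x)·D = −8x² + 40x. Remainder: −9x + 38.
Step 8: lead(−9x + 38) ÷ lead(D) = −9x ÷ −x = 9. Subtract (9)·D = −9x + 45. Remainder: −7.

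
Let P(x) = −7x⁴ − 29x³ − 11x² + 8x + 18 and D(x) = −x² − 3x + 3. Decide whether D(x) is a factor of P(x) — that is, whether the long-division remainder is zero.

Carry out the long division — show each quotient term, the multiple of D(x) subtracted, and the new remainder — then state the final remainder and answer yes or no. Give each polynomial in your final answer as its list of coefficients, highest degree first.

Step 1: lead(−7x⁴ − 29x³ − 11x² + 8x + 18) ÷ lead(D) = −7x⁴ ÷ −x² = 7x². Subtract (7x²)·D = −7x⁴ − 21x³ + 21x². Remainder: −8x³ − 32x² + 8x + 18.
Step 2: lead(−8x³ − 32x² + 8x + 18) ÷ lead(D) = −8x³ ÷ −x² = 8x. Subtract (8x)·D = −8x³ − 24x² + 24x. Remainder: −8x² − 16x + 18.
Step 3: lead(−8x² − 16x + 18) ÷ lead(D) = −8x² ÷ −x² = 8. Subtract (8)·D = −8x² − 24x + 24. Remainder: 8x − 6.

R = [8, -6], so D(x) is not a factor of P(x). no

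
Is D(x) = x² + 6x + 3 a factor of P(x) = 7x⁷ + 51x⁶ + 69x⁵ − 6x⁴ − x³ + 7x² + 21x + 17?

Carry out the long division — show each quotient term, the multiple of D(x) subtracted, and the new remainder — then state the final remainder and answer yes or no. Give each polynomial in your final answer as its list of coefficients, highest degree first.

R = [5], so D(x) is not a factor of P(x). no

Step 1: lead(7x⁷ + 51x⁶ + 69x⁵ − 6x⁴ − x³ + 7x² + 21x + 17) ÷ lead(D) = 7x⁷ ÷ x² = 7x⁵. Subtract (7x⁵)·D = 7x⁷ + 42x⁶ + 21x⁵. Remainder: 9x⁶ + 48x⁵ − 6x⁴ − x³ + 7x² + 21x + 17.
Step 2: lead(9x⁶ + 48x⁵ − 6x⁴ − x³ + 7x² + 21x + 17) ÷ lead(D) = 9x⁶ ÷ x² = 9x⁴. Subtract (9x⁴)·D = 9x⁶ + 54x⁵ + 27x⁴. Remainder: −6x⁵ − 33x⁴ − x³ + 7x² + 21x + 17.
Step 3: lead(−6x⁵ − 33x⁴ − x³ + 7x² + 21x + 17) ÷ lead(D) = −6x⁵ ÷ x² = −6x³. Subtract (−6x³)·D = −6x⁵ − 36x⁴ − 18x³. Remainder: 3x⁴ + 17x³ + 7x² + 21x + 17.
Step 4: lead(3x⁴ + 17x³ + 7x² + 21x + 17) ÷ lead(D) = 3x⁴ ÷ x² = 3x². Subtract (3x²)·D = 3x⁴ + 18x³ + 9x². Remainder: −x³ − 2x² + 21x + 17.
Step 5: lead(−x³ − 2x² + 21x + 17) ÷ lead(D) = −x³ ÷ x² = −x. Subtract (−x)·D = −x³ − 6x² − 3x. Remainder: 4x² + 24x + 17.
Step 6: lead(4x² + 24x + 17) ÷ lead(D) = 4x² ÷ x² = 4. Subtract (4)·D = 4x² + 24x + 12. Remainder: 5.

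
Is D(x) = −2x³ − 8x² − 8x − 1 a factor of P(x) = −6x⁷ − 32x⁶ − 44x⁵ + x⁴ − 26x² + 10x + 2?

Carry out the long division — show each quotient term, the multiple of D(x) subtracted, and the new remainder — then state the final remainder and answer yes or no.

R(x) = 0, so D(x) is a factor of P(x). yes

Step 1: lead(−6x⁷ − 32x⁶ − 44x⁵ + x⁴ − 26x² + 10x + 2) ÷ lead(D) = −6x⁷ ÷ −2x³ = 3x⁴. Subtract (3x⁴)·D = −6x⁷ − 24x⁶ − 24x⁵ − 3x⁴. Remainder: −8x⁶ − 20x⁵ + 4x⁴ − 26x² + 10x + 2.
Step 2: lead(−8x⁶ − 20x⁵ + 4x⁴ − 26x² + 10x + 2) ÷ lead(D) = −8x⁶ ÷ −2x³ = 4x³. Subtract (4x³)·D = −8x⁶ − 32x⁵ − 32x⁴ − 4x³. Remainder: 12x⁵ + 36x⁴ + 4x³ − 26x² + 10x + 2.
Step 3: lead(12x⁵ + 36x⁴ + 4x³ − 26x² + 10x + 2) ÷ lead(D) = 12x⁵ ÷ −2x³ = −6x². Subtract (−6x²)·D = 12x⁵ + 48x⁴ + 48x³ + 6x². Remainder: −12x⁴ − 44x³ − 32x² + 10x + 2.
Step 4: lead(−12x⁴ − 44x³ − 32x² + 10x + 2) ÷ lead(D) = −12x⁴ ÷ −2x³ = 6x. Subtract (6x)·D = −12x⁴ − 48x³ − 48x² − 6x. Remainder: 4x³ + 16x² + 16x + 2.
Step 5: lead(4x³ + 16x² + 16x + 2) ÷ lead(D) = 4x³ ÷ −2x³ = −2. Subtract (−2)·D = 4x³ + 16x² + 16x + 2. Remainder: 0.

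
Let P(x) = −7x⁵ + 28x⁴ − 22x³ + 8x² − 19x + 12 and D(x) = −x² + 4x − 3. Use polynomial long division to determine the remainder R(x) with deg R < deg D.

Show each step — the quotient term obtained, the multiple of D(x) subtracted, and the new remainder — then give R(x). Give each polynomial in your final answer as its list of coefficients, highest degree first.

Step 1: lead(−7x⁵ + 28x⁴ − 22x³ + 8x² − 19x + 12) ÷ lead(D) = −7x⁵ ÷ −x² = 7x³. Subtract (7x³)·D = −7x⁵ + 28x⁴ − 21x³. Remainder: −x³ + 8x² − 19x + 12.
Step 2: lead(−x³ + 8x² − 19x + 12) ÷ lead(D) = −x³ ÷ −x² = x. Subtract (x)·D = −x³ + 4x² − 3x. Remainder: 4x² − 16x + 12.
Step 3: lead(4x² − 16x + 12) ÷ lead(D) = 4x² ÷ −x² = −4. Subtract (−4)·D = 4x² − 16x + 12. Remainder: 0.

R = [0]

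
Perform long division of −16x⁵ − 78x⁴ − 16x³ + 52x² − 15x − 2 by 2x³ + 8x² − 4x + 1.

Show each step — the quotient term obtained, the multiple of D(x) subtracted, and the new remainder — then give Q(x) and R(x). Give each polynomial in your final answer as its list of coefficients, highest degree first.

Q = [-8, -7, 4]; R = [8, -6]

Step 1: lead(−16x⁵ − 78x⁴ − 16x³ + 52x² − 15x − 2) ÷ lead(D) = −16x⁵ ÷ 2x³ = −8x². Subtract (−8x²)·D = −16x⁵ − 64x⁴ + 32x³ − 8x². Remainder: −14x⁴ − 48x³ + 60x² − 15x − 2.
Step 2: lead(−14x⁴ − 48x³ + 60x² − 15x − 2) ÷ lead(D) = −14x⁴ ÷ 2x³ = −7x. Subtract (−7x)·D = −14x⁴ − 56x³ + 28x² − 7x. Remainder: 8x³ + 32x² − 8x − 2.
Step 3: lead(8x³ + 32x² − 8x − 2) ÷ lead(D) = 8x³ ÷ 2x³ = 4. Subtract (4)·D = 8x³ + 32x² − 16x + 4. Remainder: 8x − 6.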